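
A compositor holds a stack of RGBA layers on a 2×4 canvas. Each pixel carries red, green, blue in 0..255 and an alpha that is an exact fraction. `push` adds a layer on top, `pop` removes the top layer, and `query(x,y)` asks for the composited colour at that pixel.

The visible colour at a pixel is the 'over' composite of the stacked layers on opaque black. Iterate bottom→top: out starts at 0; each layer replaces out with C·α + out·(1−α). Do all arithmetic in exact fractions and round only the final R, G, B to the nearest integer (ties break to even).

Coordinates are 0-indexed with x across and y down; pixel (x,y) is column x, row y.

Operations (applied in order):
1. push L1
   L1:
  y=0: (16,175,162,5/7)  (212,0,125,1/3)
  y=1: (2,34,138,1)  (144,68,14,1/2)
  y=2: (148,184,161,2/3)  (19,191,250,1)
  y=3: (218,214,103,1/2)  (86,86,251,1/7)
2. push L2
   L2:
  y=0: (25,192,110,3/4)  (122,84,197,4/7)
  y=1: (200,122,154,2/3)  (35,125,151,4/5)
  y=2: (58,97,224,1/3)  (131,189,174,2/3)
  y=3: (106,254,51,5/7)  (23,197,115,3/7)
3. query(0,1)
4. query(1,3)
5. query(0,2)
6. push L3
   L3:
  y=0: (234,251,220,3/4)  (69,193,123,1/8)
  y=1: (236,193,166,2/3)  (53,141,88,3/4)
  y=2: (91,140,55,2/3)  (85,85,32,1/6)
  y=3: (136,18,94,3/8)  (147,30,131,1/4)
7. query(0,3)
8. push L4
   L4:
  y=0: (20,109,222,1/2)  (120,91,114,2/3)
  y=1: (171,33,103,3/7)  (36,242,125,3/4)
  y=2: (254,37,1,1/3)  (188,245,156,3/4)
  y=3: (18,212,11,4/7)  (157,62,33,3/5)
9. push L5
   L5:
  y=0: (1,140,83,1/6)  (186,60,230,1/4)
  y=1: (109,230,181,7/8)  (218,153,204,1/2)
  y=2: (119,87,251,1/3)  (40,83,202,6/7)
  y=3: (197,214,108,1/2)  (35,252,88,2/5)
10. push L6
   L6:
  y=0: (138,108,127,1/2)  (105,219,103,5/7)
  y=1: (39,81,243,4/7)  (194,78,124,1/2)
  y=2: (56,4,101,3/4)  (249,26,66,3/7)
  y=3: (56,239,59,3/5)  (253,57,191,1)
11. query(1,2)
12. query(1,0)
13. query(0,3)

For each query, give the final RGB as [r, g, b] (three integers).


(0,1) stack=L1,L2; from [0,0,0]:
L1 α=1: [2, 34, 138]
L2 α=2/3: [134, 278/3, 446/3]
= [134, 93, 149]

query (1,3) [L1,L2] — begin 0,0,0
after L1 α=1/7: [86/7, 86/7, 251/7]
after L2 α=3/7: [827/49, 4481/49, 3419/49]
= [17, 91, 70]

at x=0,y=2 over L1,L2:
+L1 (α=2/3) → [296/3, 368/3, 322/3]
+L2 (α=1/3) → [766/9, 1027/9, 1316/9]
rounded: [85, 114, 146]

(0,3) stack=L1,L2,L3; from [0,0,0]:
after L1 α=1/2: [109, 107, 103/2]
after L2 α=5/7: [748/7, 212, 358/7]
after L3 α=3/8: [1649/14, 557/4, 941/14]
rounded: [118, 139, 67]

query (1,2) [L1,L2,L3,L4,L5,L6] — begin 0,0,0
L1 α=1: [19, 191, 250]
L2 α=2/3: [281/3, 569/3, 598/3]
L3 α=1/6: [830/9, 1550/9, 1543/9]
L4 α=3/4: [2953/18, 8165/36, 5755/36]
L5 α=6/7: [1039/18, 26093/252, 49387/252]
L6 α=3/7: [8801/63, 31007/441, 61861/441]
rounded: [140, 70, 140]

(1,0) stack=L1,L2,L3,L4,L5,L6; from [0,0,0]:
after L1 α=1/3: [212/3, 0, 125/3]
after L2 α=4/7: [100, 48, 913/7]
after L3 α=1/8: [769/8, 529/8, 259/2]
after L4 α=2/3: [2689/24, 1985/24, 715/6]
after L5 α=1/4: [4177/32, 2465/32, 1175/8]
after L6 α=5/7: [12577/112, 2855/16, 3235/28]
rounded: [112, 178, 116]

at x=0,y=3 over L1,L2,L3,L4,L5,L6:
L1 α=1/2: [109, 107, 103/2]
L2 α=5/7: [748/7, 212, 358/7]
L3 α=3/8: [1649/14, 557/4, 941/14]
L4 α=4/7: [5955/98, 5063/28, 3439/98]
L5 α=1/2: [25261/196, 11055/56, 14023/196]
L6 α=3/5: [8345/98, 31131/140, 31369/490]
→ [85, 222, 64]


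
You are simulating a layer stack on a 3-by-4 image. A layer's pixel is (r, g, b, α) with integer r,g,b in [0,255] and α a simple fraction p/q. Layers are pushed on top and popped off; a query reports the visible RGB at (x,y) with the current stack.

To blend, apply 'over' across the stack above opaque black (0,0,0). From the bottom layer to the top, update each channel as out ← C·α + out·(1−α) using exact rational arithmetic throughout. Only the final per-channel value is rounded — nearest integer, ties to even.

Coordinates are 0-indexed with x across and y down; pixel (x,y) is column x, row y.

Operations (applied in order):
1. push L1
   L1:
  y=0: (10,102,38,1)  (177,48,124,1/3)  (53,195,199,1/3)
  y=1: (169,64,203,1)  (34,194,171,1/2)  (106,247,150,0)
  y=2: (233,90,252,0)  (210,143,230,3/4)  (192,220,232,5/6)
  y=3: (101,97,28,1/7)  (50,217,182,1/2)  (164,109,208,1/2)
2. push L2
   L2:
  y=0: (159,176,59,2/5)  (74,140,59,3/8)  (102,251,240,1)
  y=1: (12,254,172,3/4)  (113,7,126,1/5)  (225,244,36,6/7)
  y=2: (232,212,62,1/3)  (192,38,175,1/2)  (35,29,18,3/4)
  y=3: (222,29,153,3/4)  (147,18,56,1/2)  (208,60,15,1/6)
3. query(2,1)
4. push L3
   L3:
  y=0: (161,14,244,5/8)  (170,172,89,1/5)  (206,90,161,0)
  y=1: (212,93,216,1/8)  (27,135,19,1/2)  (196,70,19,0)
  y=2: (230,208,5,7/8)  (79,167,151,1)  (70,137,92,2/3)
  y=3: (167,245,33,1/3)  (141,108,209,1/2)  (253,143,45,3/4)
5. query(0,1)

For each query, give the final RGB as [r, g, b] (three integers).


at x=2,y=1 over L1,L2:
after L1 α=0: [0, 0, 0]
after L2 α=6/7: [1350/7, 1464/7, 216/7]
→ [193, 209, 31]

(0,1) stack=L1,L2,L3; from [0,0,0]:
+L1 (α=1) → [169, 64, 203]
+L2 (α=3/4) → [205/4, 413/2, 719/4]
+L3 (α=1/8) → [2283/32, 3077/16, 5897/32]
rounded: [71, 192, 184]


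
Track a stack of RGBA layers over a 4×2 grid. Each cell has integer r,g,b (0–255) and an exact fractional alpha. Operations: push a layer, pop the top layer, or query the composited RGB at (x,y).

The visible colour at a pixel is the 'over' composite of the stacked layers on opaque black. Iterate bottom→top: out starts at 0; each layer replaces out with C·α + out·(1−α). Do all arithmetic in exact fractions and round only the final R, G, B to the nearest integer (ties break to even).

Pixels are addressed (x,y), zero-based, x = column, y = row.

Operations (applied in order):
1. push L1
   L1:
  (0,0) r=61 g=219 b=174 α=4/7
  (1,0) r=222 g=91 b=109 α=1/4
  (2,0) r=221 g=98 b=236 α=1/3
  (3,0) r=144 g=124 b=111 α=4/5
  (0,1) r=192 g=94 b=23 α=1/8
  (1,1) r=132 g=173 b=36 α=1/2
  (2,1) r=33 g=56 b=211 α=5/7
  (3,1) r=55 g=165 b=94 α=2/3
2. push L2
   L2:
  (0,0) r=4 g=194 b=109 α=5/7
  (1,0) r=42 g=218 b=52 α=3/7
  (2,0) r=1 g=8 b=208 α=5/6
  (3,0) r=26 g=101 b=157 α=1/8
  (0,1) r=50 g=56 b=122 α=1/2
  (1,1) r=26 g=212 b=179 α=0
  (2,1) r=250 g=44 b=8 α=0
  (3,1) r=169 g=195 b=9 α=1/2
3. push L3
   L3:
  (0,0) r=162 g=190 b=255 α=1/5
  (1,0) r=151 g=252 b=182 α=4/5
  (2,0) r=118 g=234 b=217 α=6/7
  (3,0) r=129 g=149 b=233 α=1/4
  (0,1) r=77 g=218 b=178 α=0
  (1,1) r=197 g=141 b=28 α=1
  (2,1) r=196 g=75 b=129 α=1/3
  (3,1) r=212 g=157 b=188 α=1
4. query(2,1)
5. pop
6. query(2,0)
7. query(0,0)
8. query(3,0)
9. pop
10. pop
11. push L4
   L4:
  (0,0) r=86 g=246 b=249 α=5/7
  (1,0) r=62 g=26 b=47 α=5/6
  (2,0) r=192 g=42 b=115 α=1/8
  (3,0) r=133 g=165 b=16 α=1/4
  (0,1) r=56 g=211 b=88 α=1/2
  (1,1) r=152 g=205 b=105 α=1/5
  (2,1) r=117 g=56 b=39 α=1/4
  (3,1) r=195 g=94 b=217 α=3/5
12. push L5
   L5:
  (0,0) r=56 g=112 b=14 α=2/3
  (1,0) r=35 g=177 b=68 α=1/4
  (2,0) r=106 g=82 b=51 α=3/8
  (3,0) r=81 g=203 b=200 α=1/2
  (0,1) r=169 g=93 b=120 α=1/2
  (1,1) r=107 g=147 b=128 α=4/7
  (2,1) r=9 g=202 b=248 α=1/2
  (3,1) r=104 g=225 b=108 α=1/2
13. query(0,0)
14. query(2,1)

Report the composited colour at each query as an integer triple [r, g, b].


query (2,1) [L1,L2,L3] — begin 0,0,0
after L1 α=5/7: [165/7, 40, 1055/7]
after L2 α=0: [165/7, 40, 1055/7]
after L3 α=1/3: [1702/21, 155/3, 3013/21]
= [81, 52, 143]

at x=2,y=0 over L1,L2:
+L1 (α=1/3) → [221/3, 98/3, 236/3]
+L2 (α=5/6) → [118/9, 109/9, 1678/9]
= [13, 12, 186]

at x=0,y=0 over L1,L2:
L1 α=4/7: [244/7, 876/7, 696/7]
L2 α=5/7: [628/49, 8542/49, 5207/49]
→ [13, 174, 106]

(3,0) stack=L1,L2; from [0,0,0]:
L1 α=4/5: [576/5, 496/5, 444/5]
L2 α=1/8: [2081/20, 3977/40, 3893/40]
= [104, 99, 97]

(0,0) stack=L4,L5; from [0,0,0]:
L4 α=5/7: [430/7, 1230/7, 1245/7]
L5 α=2/3: [1214/21, 2798/21, 1441/21]
rounded: [58, 133, 69]

(2,1) stack=L4,L5; from [0,0,0]:
+L4 (α=1/4) → [117/4, 14, 39/4]
+L5 (α=1/2) → [153/8, 108, 1031/8]
rounded: [19, 108, 129]


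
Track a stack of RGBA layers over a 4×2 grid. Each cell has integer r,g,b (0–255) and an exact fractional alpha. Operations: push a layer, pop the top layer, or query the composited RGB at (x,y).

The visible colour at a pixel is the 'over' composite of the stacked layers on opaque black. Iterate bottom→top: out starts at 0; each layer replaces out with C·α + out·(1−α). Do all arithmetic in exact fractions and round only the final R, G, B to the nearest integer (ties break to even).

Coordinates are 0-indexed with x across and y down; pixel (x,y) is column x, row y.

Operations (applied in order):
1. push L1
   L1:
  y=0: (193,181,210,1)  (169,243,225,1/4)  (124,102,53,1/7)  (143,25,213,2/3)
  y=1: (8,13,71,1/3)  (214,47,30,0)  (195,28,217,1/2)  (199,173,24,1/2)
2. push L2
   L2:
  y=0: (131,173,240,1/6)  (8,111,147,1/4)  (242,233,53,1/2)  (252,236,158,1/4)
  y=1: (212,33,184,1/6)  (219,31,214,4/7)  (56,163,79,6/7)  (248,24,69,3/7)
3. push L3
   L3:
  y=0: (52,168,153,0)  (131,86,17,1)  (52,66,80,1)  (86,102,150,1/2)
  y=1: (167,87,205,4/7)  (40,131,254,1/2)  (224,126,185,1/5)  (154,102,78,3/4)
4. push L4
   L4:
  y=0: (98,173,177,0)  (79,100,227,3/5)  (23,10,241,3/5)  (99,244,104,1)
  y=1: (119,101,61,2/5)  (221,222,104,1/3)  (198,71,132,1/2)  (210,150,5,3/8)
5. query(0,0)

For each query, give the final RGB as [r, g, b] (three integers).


at x=0,y=0 over L1,L2,L3,L4:
L1 α=1: [193, 181, 210]
L2 α=1/6: [548/3, 539/3, 215]
L3 α=0: [548/3, 539/3, 215]
L4 α=0: [548/3, 539/3, 215]
→ [183, 180, 215]


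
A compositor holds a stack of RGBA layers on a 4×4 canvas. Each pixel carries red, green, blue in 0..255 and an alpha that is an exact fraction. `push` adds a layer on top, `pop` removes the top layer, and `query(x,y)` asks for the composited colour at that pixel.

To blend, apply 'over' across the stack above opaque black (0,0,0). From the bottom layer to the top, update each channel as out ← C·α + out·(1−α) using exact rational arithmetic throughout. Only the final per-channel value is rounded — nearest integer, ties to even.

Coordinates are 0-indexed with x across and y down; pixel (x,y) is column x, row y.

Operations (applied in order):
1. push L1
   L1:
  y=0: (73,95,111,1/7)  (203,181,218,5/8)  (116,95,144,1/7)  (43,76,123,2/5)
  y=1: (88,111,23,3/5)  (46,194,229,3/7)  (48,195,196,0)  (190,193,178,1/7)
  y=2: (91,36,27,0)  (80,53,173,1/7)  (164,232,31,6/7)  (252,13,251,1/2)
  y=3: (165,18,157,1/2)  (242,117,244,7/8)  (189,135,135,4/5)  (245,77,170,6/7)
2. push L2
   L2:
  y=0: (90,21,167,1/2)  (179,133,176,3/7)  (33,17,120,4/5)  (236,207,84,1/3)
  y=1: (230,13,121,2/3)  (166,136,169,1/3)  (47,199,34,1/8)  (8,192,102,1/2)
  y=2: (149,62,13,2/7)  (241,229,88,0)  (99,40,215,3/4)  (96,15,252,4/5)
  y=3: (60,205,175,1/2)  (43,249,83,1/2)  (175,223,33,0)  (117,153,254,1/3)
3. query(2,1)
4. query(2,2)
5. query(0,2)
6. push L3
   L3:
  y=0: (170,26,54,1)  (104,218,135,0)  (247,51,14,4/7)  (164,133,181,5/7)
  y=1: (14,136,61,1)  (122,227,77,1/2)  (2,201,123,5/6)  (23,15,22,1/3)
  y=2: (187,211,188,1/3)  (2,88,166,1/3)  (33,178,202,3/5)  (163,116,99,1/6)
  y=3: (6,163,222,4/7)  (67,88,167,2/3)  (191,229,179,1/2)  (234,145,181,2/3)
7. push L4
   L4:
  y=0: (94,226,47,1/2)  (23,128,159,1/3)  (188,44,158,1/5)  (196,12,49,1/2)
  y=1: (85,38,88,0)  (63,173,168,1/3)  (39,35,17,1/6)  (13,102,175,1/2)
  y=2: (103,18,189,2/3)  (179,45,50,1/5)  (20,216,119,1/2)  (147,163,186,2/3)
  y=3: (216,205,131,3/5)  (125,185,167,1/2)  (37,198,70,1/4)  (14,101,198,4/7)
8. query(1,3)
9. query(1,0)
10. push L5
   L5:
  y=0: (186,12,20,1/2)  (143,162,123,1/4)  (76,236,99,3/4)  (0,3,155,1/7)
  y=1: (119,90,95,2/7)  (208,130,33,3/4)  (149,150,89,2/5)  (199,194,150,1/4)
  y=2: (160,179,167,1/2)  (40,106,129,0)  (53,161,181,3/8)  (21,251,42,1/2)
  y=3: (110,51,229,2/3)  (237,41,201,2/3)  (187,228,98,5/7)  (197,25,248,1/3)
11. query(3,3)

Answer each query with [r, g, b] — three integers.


query (2,1) [L1,L2] — begin 0,0,0
L1 α=0: [0, 0, 0]
L2 α=1/8: [47/8, 199/8, 17/4]
= [6, 25, 4]

at x=2,y=2 over L1,L2:
after L1 α=6/7: [984/7, 1392/7, 186/7]
after L2 α=3/4: [3063/28, 558/7, 4701/28]
= [109, 80, 168]

at x=0,y=2 over L1,L2:
+L1 (α=0) → [0, 0, 0]
+L2 (α=2/7) → [298/7, 124/7, 26/7]
= [43, 18, 4]

at x=1,y=3 over L1,L2,L3,L4:
after L1 α=7/8: [847/4, 819/8, 427/2]
after L2 α=1/2: [1019/8, 2811/16, 593/4]
after L3 α=2/3: [697/8, 5627/48, 643/4]
after L4 α=1/2: [1697/16, 14507/96, 1311/8]
rounded: [106, 151, 164]

(1,0) stack=L1,L2,L3,L4; from [0,0,0]:
L1 α=5/8: [1015/8, 905/8, 545/4]
L2 α=3/7: [2089/14, 1703/14, 1073/7]
L3 α=0: [2089/14, 1703/14, 1073/7]
L4 α=1/3: [750/7, 2599/21, 3259/21]
→ [107, 124, 155]

at x=3,y=3 over L1,L2,L3,L4,L5:
+L1 (α=6/7) → [210, 66, 1020/7]
+L2 (α=1/3) → [179, 95, 3818/21]
+L3 (α=2/3) → [647/3, 385/3, 11420/63]
+L4 (α=4/7) → [703/7, 789/7, 28052/147]
+L5 (α=1/3) → [2785/21, 1753/21, 92560/441]
= [133, 83, 210]


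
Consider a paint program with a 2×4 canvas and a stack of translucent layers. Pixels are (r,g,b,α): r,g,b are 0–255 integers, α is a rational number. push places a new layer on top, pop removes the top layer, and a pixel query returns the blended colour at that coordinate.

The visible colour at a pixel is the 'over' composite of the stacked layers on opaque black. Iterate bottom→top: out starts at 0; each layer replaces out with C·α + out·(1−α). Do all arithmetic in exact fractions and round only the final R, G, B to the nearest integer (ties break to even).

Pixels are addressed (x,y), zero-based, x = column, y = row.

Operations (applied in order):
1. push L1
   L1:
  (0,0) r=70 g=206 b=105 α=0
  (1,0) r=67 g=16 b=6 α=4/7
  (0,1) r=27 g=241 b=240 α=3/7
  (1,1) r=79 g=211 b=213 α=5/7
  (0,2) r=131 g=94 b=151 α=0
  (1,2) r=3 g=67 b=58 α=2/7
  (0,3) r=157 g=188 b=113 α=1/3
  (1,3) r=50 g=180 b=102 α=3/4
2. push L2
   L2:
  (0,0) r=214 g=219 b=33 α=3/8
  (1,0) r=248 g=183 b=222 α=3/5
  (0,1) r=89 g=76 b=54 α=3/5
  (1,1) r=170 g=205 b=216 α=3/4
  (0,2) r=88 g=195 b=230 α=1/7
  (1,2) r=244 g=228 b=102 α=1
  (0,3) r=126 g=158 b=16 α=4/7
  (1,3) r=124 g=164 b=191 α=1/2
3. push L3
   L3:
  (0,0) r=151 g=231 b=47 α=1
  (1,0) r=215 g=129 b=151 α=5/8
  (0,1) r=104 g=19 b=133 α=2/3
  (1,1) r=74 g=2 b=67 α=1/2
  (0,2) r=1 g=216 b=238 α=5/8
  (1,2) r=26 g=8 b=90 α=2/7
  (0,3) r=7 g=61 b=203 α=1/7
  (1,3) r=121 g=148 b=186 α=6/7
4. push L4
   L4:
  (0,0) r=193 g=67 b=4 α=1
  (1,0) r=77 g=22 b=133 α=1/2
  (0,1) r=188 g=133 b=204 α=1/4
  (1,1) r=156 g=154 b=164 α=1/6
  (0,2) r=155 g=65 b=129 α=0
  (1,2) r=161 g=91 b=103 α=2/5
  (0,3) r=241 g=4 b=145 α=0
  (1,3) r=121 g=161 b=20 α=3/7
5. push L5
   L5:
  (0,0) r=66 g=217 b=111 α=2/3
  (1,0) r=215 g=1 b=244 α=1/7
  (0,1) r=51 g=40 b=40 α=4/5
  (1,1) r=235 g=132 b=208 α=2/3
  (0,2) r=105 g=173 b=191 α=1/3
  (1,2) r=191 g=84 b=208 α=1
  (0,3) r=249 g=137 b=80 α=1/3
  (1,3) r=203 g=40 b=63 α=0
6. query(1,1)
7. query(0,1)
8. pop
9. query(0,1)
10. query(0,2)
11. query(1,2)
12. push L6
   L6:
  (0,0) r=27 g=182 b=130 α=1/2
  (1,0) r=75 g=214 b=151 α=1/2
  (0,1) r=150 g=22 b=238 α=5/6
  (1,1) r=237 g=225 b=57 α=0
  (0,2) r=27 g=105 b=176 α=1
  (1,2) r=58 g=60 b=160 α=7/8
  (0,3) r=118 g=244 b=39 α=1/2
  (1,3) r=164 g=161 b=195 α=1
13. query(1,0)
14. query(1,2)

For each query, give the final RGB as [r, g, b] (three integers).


at x=1,y=1 over L1,L2,L3,L4,L5:
+L1 (α=5/7) → [395/7, 1055/7, 1065/7]
+L2 (α=3/4) → [3965/28, 1340/7, 5601/28]
+L3 (α=1/2) → [6037/56, 677/7, 7477/56]
+L4 (α=1/6) → [38921/336, 4463/42, 15523/112]
+L5 (α=2/3) → [196841/1008, 15551/126, 20705/112]
→ [195, 123, 185]

(0,1) stack=L1,L2,L3,L4,L5; from [0,0,0]:
after L1 α=3/7: [81/7, 723/7, 720/7]
after L2 α=3/5: [2031/35, 3042/35, 2574/35]
after L3 α=2/3: [9311/105, 4372/105, 11884/105]
after L4 α=1/4: [15891/140, 9027/140, 4756/35]
after L5 α=4/5: [44451/700, 31427/700, 10356/175]
= [64, 45, 59]

at x=0,y=1 over L1,L2,L3,L4:
after L1 α=3/7: [81/7, 723/7, 720/7]
after L2 α=3/5: [2031/35, 3042/35, 2574/35]
after L3 α=2/3: [9311/105, 4372/105, 11884/105]
after L4 α=1/4: [15891/140, 9027/140, 4756/35]
→ [114, 64, 136]

(0,2) stack=L1,L2,L3,L4; from [0,0,0]:
L1 α=0: [0, 0, 0]
L2 α=1/7: [88/7, 195/7, 230/7]
L3 α=5/8: [299/56, 8145/56, 2255/14]
L4 α=0: [299/56, 8145/56, 2255/14]
= [5, 145, 161]

(1,2) stack=L1,L2,L3,L4; from [0,0,0]:
after L1 α=2/7: [6/7, 134/7, 116/7]
after L2 α=1: [244, 228, 102]
after L3 α=2/7: [1272/7, 1156/7, 690/7]
after L4 α=2/5: [1214/7, 4742/35, 3512/35]
= [173, 135, 100]

at x=1,y=0 over L1,L2,L3,L4,L6:
L1 α=4/7: [268/7, 64/7, 24/7]
L2 α=3/5: [5744/35, 3971/35, 942/7]
L3 α=5/8: [54857/280, 4311/35, 8111/56]
L4 α=1/2: [76417/560, 5081/70, 15559/112]
L6 α=1/2: [118417/1120, 20061/140, 32471/224]
→ [106, 143, 145]

(1,2) stack=L1,L2,L3,L4,L6; from [0,0,0]:
+L1 (α=2/7) → [6/7, 134/7, 116/7]
+L2 (α=1) → [244, 228, 102]
+L3 (α=2/7) → [1272/7, 1156/7, 690/7]
+L4 (α=2/5) → [1214/7, 4742/35, 3512/35]
+L6 (α=7/8) → [507/7, 9721/140, 5339/35]
rounded: [72, 69, 153]


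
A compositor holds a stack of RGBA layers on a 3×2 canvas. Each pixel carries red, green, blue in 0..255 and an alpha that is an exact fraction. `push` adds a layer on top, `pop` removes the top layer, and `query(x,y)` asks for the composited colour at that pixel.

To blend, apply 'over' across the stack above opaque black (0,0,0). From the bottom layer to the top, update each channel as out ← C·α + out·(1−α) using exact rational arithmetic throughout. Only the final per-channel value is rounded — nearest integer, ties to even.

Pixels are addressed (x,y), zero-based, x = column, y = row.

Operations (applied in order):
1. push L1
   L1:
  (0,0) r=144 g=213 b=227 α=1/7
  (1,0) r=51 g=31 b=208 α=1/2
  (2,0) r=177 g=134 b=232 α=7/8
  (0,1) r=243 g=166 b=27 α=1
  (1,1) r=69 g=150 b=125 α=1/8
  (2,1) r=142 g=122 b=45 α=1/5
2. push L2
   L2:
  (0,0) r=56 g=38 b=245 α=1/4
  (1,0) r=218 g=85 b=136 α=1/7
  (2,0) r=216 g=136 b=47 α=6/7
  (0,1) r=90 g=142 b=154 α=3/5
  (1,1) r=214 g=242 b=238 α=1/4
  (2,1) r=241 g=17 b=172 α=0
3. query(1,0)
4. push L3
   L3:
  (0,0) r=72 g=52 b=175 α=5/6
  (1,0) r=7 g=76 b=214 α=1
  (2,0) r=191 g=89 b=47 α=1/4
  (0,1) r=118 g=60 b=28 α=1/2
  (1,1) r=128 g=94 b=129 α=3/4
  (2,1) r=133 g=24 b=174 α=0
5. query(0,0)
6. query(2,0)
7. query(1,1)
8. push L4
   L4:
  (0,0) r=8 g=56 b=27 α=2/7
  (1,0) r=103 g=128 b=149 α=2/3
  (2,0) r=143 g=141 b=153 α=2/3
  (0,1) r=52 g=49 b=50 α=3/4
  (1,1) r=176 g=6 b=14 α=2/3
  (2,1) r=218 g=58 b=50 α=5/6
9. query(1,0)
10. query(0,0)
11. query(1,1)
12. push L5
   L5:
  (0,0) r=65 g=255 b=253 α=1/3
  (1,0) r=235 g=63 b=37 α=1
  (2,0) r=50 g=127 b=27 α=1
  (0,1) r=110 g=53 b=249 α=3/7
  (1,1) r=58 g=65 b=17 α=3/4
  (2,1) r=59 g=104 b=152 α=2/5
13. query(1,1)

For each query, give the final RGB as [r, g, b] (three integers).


at x=1,y=0 over L1,L2:
+L1 (α=1/2) → [51/2, 31/2, 104]
+L2 (α=1/7) → [53, 178/7, 760/7]
rounded: [53, 25, 109]

query (0,0) [L1,L2,L3] — begin 0,0,0
after L1 α=1/7: [144/7, 213/7, 227/7]
after L2 α=1/4: [206/7, 905/28, 599/7]
after L3 α=5/6: [1363/21, 8185/168, 3362/21]
→ [65, 49, 160]

(2,0) stack=L1,L2,L3; from [0,0,0]:
after L1 α=7/8: [1239/8, 469/4, 203]
after L2 α=6/7: [11607/56, 3733/28, 485/7]
after L3 α=1/4: [45517/224, 13691/112, 446/7]
= [203, 122, 64]

query (1,1) [L1,L2,L3] — begin 0,0,0
after L1 α=1/8: [69/8, 75/4, 125/8]
after L2 α=1/4: [1919/32, 1193/16, 2279/32]
after L3 α=3/4: [14207/128, 5705/64, 14663/128]
→ [111, 89, 115]

at x=1,y=0 over L1,L2,L3,L4:
L1 α=1/2: [51/2, 31/2, 104]
L2 α=1/7: [53, 178/7, 760/7]
L3 α=1: [7, 76, 214]
L4 α=2/3: [71, 332/3, 512/3]
→ [71, 111, 171]

query (0,0) [L1,L2,L3,L4] — begin 0,0,0
after L1 α=1/7: [144/7, 213/7, 227/7]
after L2 α=1/4: [206/7, 905/28, 599/7]
after L3 α=5/6: [1363/21, 8185/168, 3362/21]
after L4 α=2/7: [7151/147, 59741/1176, 17944/147]
→ [49, 51, 122]

at x=1,y=1 over L1,L2,L3,L4:
L1 α=1/8: [69/8, 75/4, 125/8]
L2 α=1/4: [1919/32, 1193/16, 2279/32]
L3 α=3/4: [14207/128, 5705/64, 14663/128]
L4 α=2/3: [59263/384, 6473/192, 18247/384]
→ [154, 34, 48]

at x=1,y=1 over L1,L2,L3,L4,L5:
L1 α=1/8: [69/8, 75/4, 125/8]
L2 α=1/4: [1919/32, 1193/16, 2279/32]
L3 α=3/4: [14207/128, 5705/64, 14663/128]
L4 α=2/3: [59263/384, 6473/192, 18247/384]
L5 α=3/4: [126079/1536, 43913/768, 37831/1536]
rounded: [82, 57, 25]


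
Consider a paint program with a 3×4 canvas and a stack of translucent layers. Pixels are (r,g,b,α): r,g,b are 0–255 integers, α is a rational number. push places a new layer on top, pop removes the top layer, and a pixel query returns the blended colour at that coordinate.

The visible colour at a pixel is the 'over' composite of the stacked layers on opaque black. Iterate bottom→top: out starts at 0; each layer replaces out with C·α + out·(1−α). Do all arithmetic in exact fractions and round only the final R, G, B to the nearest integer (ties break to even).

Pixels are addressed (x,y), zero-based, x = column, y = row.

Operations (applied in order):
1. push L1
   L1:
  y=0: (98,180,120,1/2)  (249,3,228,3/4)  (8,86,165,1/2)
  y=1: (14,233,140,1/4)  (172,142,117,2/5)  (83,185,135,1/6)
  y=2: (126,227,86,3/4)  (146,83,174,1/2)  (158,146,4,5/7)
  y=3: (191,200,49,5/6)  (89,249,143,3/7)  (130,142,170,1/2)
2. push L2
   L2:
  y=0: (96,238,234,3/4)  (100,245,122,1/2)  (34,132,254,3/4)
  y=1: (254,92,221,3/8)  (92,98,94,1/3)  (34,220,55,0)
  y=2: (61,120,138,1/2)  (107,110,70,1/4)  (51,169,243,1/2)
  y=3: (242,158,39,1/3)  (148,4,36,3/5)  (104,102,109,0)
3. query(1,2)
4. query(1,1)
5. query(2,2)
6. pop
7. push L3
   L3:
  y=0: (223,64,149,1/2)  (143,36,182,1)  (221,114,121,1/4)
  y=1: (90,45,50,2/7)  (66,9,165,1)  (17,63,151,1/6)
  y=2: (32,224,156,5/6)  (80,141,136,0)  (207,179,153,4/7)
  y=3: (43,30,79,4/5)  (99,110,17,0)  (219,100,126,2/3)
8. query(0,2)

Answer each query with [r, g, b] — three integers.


(1,2) stack=L1,L2; from [0,0,0]:
after L1 α=1/2: [73, 83/2, 87]
after L2 α=1/4: [163/2, 469/8, 331/4]
rounded: [82, 59, 83]

at x=1,y=1 over L1,L2:
L1 α=2/5: [344/5, 284/5, 234/5]
L2 α=1/3: [1148/15, 1058/15, 938/15]
→ [77, 71, 63]

query (2,2) [L1,L2] — begin 0,0,0
after L1 α=5/7: [790/7, 730/7, 20/7]
after L2 α=1/2: [1147/14, 1913/14, 1721/14]
rounded: [82, 137, 123]

query (0,2) [L1,L3] — begin 0,0,0
after L1 α=3/4: [189/2, 681/4, 129/2]
after L3 α=5/6: [509/12, 5161/24, 563/4]
rounded: [42, 215, 141]


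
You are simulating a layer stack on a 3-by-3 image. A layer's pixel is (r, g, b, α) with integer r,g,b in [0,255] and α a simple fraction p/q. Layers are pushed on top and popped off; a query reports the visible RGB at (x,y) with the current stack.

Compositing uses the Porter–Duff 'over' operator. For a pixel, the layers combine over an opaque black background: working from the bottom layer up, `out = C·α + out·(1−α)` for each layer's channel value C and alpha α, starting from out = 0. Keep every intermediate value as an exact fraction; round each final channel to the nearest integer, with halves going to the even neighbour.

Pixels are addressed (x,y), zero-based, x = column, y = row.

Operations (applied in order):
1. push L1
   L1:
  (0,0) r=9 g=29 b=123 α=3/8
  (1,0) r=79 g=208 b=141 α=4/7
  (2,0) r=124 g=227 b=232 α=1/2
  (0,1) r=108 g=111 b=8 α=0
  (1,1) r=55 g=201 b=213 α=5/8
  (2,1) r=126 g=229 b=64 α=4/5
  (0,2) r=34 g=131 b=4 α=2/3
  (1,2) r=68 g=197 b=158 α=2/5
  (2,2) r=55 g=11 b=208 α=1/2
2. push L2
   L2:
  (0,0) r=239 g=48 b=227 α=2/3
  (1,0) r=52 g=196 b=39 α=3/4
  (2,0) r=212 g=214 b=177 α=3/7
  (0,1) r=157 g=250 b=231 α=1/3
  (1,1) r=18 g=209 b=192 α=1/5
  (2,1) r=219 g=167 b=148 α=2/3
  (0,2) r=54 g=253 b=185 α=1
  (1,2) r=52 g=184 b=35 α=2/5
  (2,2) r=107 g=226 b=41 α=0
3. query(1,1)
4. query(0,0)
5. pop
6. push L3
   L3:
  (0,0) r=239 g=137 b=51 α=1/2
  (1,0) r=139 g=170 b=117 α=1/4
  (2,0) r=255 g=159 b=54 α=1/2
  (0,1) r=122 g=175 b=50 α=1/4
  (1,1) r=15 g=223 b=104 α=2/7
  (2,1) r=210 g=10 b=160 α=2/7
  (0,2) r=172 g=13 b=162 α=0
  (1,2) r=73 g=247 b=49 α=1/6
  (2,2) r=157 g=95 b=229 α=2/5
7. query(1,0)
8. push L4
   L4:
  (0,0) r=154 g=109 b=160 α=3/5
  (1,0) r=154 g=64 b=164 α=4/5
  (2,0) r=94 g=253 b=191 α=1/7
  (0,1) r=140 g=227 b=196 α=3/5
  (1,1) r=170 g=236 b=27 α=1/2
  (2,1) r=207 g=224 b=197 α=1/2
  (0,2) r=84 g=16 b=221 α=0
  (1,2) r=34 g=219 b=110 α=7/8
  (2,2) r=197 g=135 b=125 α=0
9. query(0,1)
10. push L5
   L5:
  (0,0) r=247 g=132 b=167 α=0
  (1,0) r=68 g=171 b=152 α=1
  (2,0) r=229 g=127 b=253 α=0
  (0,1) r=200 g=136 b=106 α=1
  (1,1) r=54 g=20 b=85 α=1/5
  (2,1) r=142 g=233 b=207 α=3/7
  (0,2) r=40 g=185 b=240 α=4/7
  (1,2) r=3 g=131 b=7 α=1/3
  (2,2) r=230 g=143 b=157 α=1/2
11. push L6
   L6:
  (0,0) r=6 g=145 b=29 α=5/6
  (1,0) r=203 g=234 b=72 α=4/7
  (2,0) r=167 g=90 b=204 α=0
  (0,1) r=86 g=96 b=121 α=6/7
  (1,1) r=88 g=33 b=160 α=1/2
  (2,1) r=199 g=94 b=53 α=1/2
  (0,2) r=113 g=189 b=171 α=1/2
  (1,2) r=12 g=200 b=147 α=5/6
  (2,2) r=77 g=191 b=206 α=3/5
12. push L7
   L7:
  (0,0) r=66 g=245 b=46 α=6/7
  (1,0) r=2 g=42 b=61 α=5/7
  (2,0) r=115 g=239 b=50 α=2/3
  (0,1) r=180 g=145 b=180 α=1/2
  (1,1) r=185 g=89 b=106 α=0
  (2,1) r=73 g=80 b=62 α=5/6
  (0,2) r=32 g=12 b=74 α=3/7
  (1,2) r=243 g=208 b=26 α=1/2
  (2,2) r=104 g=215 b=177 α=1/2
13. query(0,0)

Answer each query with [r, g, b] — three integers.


at x=1,y=1 over L1,L2:
L1 α=5/8: [275/8, 1005/8, 1065/8]
L2 α=1/5: [311/10, 1423/10, 1449/10]
→ [31, 142, 145]

(0,0) stack=L1,L2; from [0,0,0]:
L1 α=3/8: [27/8, 87/8, 369/8]
L2 α=2/3: [3851/24, 285/8, 4001/24]
= [160, 36, 167]

at x=1,y=0 over L1,L3:
L1 α=4/7: [316/7, 832/7, 564/7]
L3 α=1/4: [1921/28, 1843/14, 2511/28]
→ [69, 132, 90]

(0,1) stack=L1,L3,L4; from [0,0,0]:
L1 α=0: [0, 0, 0]
L3 α=1/4: [61/2, 175/4, 25/2]
L4 α=3/5: [481/5, 1537/10, 613/5]
rounded: [96, 154, 123]

(0,0) stack=L1,L3,L4,L5,L6,L7; from [0,0,0]:
L1 α=3/8: [27/8, 87/8, 369/8]
L3 α=1/2: [1939/16, 1183/16, 777/16]
L4 α=3/5: [1127/8, 3799/40, 4617/40]
L5 α=0: [1127/8, 3799/40, 4617/40]
L6 α=5/6: [1367/48, 10933/80, 10417/240]
L7 α=6/7: [20375/336, 128533/560, 10951/240]
= [61, 230, 46]


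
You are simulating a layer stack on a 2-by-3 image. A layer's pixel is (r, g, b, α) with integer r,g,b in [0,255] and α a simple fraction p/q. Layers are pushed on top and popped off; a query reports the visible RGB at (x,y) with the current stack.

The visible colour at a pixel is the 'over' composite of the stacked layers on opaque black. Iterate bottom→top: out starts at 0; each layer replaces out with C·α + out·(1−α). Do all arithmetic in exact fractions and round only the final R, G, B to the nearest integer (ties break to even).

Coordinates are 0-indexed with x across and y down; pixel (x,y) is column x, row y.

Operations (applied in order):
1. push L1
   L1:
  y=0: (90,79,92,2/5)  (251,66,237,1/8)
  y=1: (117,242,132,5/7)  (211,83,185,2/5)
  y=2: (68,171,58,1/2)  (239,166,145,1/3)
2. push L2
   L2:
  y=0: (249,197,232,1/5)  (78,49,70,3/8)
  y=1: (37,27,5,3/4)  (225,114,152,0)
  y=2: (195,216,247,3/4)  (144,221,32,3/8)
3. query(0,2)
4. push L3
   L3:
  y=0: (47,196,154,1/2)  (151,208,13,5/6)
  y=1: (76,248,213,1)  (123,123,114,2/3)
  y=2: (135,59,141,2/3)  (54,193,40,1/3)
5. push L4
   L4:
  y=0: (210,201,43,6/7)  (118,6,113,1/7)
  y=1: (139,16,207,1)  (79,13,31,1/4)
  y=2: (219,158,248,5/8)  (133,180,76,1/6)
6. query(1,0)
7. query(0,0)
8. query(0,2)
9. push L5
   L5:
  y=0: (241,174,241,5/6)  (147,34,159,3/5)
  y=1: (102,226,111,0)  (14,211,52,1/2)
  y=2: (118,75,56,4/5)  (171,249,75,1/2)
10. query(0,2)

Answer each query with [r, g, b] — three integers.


at x=0,y=2 over L1,L2:
after L1 α=1/2: [34, 171/2, 29]
after L2 α=3/4: [619/4, 1467/8, 385/2]
→ [155, 183, 192]

(1,0) stack=L1,L2,L3,L4; from [0,0,0]:
L1 α=1/8: [251/8, 33/4, 237/8]
L2 α=3/8: [3127/64, 753/32, 2865/64]
L3 α=5/6: [17149/128, 34033/192, 7025/384]
L4 α=1/7: [58999/448, 34225/224, 14257/448]
→ [132, 153, 32]

(0,0) stack=L1,L2,L3,L4; from [0,0,0]:
after L1 α=2/5: [36, 158/5, 184/5]
after L2 α=1/5: [393/5, 1617/25, 1896/25]
after L3 α=1/2: [314/5, 6517/50, 2873/25]
after L4 α=6/7: [6614/35, 66817/350, 9323/175]
→ [189, 191, 53]

query (0,2) [L1,L2,L3,L4] — begin 0,0,0
+L1 (α=1/2) → [34, 171/2, 29]
+L2 (α=3/4) → [619/4, 1467/8, 385/2]
+L3 (α=2/3) → [1699/12, 2411/24, 949/6]
+L4 (α=5/8) → [6079/32, 8731/64, 3429/16]
→ [190, 136, 214]

(0,2) stack=L1,L2,L3,L4,L5; from [0,0,0]:
L1 α=1/2: [34, 171/2, 29]
L2 α=3/4: [619/4, 1467/8, 385/2]
L3 α=2/3: [1699/12, 2411/24, 949/6]
L4 α=5/8: [6079/32, 8731/64, 3429/16]
L5 α=4/5: [21183/160, 27931/320, 7013/80]
= [132, 87, 88]


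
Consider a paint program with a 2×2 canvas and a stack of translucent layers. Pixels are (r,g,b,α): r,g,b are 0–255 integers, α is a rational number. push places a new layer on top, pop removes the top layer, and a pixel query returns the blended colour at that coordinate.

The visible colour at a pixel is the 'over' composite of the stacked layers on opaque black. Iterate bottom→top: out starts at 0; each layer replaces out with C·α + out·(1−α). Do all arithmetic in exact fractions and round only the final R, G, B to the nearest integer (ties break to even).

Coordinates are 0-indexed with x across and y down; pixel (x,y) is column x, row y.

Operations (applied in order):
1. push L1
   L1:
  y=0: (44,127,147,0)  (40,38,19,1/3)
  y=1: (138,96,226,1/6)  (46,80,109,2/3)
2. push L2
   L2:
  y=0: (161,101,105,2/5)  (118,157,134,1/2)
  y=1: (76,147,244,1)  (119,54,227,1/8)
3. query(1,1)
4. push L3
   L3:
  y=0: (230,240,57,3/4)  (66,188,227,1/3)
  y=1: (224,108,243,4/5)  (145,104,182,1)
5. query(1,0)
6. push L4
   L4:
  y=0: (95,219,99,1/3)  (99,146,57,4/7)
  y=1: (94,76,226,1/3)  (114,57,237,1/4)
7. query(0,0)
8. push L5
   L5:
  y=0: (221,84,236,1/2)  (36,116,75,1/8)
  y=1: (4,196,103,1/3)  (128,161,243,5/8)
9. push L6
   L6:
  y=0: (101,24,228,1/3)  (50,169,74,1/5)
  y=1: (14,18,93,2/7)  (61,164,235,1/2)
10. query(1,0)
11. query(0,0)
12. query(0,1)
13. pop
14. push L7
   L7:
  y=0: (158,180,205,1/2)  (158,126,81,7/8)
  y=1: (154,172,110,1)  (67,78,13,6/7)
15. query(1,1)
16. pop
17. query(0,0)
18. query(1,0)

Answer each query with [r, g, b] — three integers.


query (1,1) [L1,L2] — begin 0,0,0
after L1 α=2/3: [92/3, 160/3, 218/3]
after L2 α=1/8: [1001/24, 641/12, 2207/24]
→ [42, 53, 92]

at x=1,y=0 over L1,L2,L3:
L1 α=1/3: [40/3, 38/3, 19/3]
L2 α=1/2: [197/3, 509/6, 421/6]
L3 α=1/3: [592/9, 1073/9, 1102/9]
rounded: [66, 119, 122]

at x=0,y=0 over L1,L2,L3,L4:
after L1 α=0: [0, 0, 0]
after L2 α=2/5: [322/5, 202/5, 42]
after L3 α=3/4: [943/5, 1901/10, 213/4]
after L4 α=1/3: [787/5, 2996/15, 137/2]
rounded: [157, 200, 68]

at x=1,y=0 over L1,L2,L3,L4,L5,L6:
after L1 α=1/3: [40/3, 38/3, 19/3]
after L2 α=1/2: [197/3, 509/6, 421/6]
after L3 α=1/3: [592/9, 1073/9, 1102/9]
after L4 α=4/7: [1780/21, 2825/21, 1786/21]
after L5 α=1/8: [236/3, 3173/24, 2011/24]
after L6 α=1/5: [1094/15, 4187/30, 491/6]
= [73, 140, 82]

at x=0,y=0 over L1,L2,L3,L4,L5,L6:
L1 α=0: [0, 0, 0]
L2 α=2/5: [322/5, 202/5, 42]
L3 α=3/4: [943/5, 1901/10, 213/4]
L4 α=1/3: [787/5, 2996/15, 137/2]
L5 α=1/2: [946/5, 2128/15, 609/4]
L6 α=1/3: [799/5, 4616/45, 355/2]
→ [160, 103, 178]

at x=0,y=1 over L1,L2,L3,L4,L5,L6:
L1 α=1/6: [23, 16, 113/3]
L2 α=1: [76, 147, 244]
L3 α=4/5: [972/5, 579/5, 1216/5]
L4 α=1/3: [2414/15, 1538/15, 3562/15]
L5 α=1/3: [4888/45, 6016/45, 8669/45]
L6 α=2/7: [5140/63, 6340/63, 10343/63]
rounded: [82, 101, 164]

at x=1,y=1 over L1,L2,L3,L4,L5,L7:
L1 α=2/3: [92/3, 160/3, 218/3]
L2 α=1/8: [1001/24, 641/12, 2207/24]
L3 α=1: [145, 104, 182]
L4 α=1/4: [549/4, 369/4, 783/4]
L5 α=5/8: [4207/32, 4327/32, 7209/32]
L7 α=6/7: [17071/224, 19303/224, 9705/224]
rounded: [76, 86, 43]

(0,0) stack=L1,L2,L3,L4,L5; from [0,0,0]:
L1 α=0: [0, 0, 0]
L2 α=2/5: [322/5, 202/5, 42]
L3 α=3/4: [943/5, 1901/10, 213/4]
L4 α=1/3: [787/5, 2996/15, 137/2]
L5 α=1/2: [946/5, 2128/15, 609/4]
rounded: [189, 142, 152]

query (1,0) [L1,L2,L3,L4,L5] — begin 0,0,0
+L1 (α=1/3) → [40/3, 38/3, 19/3]
+L2 (α=1/2) → [197/3, 509/6, 421/6]
+L3 (α=1/3) → [592/9, 1073/9, 1102/9]
+L4 (α=4/7) → [1780/21, 2825/21, 1786/21]
+L5 (α=1/8) → [236/3, 3173/24, 2011/24]
= [79, 132, 84]


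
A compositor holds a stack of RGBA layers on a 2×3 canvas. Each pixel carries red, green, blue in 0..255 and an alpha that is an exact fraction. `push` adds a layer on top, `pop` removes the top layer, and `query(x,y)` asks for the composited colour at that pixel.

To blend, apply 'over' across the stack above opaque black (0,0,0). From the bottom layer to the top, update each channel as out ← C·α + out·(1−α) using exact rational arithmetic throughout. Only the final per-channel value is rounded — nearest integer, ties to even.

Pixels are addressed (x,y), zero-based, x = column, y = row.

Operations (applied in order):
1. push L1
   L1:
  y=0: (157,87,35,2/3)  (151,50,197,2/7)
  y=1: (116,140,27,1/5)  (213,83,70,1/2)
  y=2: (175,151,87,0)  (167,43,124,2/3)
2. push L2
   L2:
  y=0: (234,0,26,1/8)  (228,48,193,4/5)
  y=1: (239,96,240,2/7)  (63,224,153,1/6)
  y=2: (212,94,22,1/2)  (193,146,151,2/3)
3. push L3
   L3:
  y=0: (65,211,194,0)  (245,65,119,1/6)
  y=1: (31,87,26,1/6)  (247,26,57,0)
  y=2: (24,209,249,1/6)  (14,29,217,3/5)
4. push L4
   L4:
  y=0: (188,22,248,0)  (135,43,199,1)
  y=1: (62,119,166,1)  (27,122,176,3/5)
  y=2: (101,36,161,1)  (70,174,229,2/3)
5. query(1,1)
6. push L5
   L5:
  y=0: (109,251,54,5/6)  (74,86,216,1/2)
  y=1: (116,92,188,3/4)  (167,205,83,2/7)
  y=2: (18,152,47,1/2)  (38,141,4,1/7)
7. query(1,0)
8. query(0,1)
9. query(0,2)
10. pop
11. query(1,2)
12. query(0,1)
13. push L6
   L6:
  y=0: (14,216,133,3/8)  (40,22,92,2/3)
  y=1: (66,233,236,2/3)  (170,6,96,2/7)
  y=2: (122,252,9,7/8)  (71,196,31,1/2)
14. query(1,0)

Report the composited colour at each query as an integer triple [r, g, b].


(1,1) stack=L1,L2,L3,L4; from [0,0,0]:
after L1 α=1/2: [213/2, 83/2, 35]
after L2 α=1/6: [397/4, 863/12, 164/3]
after L3 α=0: [397/4, 863/12, 164/3]
after L4 α=3/5: [559/10, 3059/30, 1912/15]
→ [56, 102, 127]

at x=1,y=0 over L1,L2,L3,L4,L5:
+L1 (α=2/7) → [302/7, 100/7, 394/7]
+L2 (α=4/5) → [6686/35, 1444/35, 5798/35]
+L3 (α=1/6) → [8401/42, 633/14, 6631/42]
+L4 (α=1) → [135, 43, 199]
+L5 (α=1/2) → [209/2, 129/2, 415/2]
= [104, 64, 208]

at x=0,y=1 over L1,L2,L3,L4,L5:
after L1 α=1/5: [116/5, 28, 27/5]
after L2 α=2/7: [594/7, 332/7, 507/7]
after L3 α=1/6: [3187/42, 2269/42, 2717/42]
after L4 α=1: [62, 119, 166]
after L5 α=3/4: [205/2, 395/4, 365/2]
rounded: [102, 99, 182]

(0,2) stack=L1,L2,L3,L4,L5; from [0,0,0]:
L1 α=0: [0, 0, 0]
L2 α=1/2: [106, 47, 11]
L3 α=1/6: [277/3, 74, 152/3]
L4 α=1: [101, 36, 161]
L5 α=1/2: [119/2, 94, 104]
= [60, 94, 104]

(1,2) stack=L1,L2,L3,L4; from [0,0,0]:
L1 α=2/3: [334/3, 86/3, 248/3]
L2 α=2/3: [1492/9, 962/9, 1154/9]
L3 α=3/5: [3362/45, 2707/45, 8167/45]
L4 α=2/3: [9662/135, 18367/135, 28777/135]
= [72, 136, 213]

query (0,1) [L1,L2,L3,L4] — begin 0,0,0
after L1 α=1/5: [116/5, 28, 27/5]
after L2 α=2/7: [594/7, 332/7, 507/7]
after L3 α=1/6: [3187/42, 2269/42, 2717/42]
after L4 α=1: [62, 119, 166]
= [62, 119, 166]

query (1,0) [L1,L2,L3,L4,L6] — begin 0,0,0
L1 α=2/7: [302/7, 100/7, 394/7]
L2 α=4/5: [6686/35, 1444/35, 5798/35]
L3 α=1/6: [8401/42, 633/14, 6631/42]
L4 α=1: [135, 43, 199]
L6 α=2/3: [215/3, 29, 383/3]
→ [72, 29, 128]


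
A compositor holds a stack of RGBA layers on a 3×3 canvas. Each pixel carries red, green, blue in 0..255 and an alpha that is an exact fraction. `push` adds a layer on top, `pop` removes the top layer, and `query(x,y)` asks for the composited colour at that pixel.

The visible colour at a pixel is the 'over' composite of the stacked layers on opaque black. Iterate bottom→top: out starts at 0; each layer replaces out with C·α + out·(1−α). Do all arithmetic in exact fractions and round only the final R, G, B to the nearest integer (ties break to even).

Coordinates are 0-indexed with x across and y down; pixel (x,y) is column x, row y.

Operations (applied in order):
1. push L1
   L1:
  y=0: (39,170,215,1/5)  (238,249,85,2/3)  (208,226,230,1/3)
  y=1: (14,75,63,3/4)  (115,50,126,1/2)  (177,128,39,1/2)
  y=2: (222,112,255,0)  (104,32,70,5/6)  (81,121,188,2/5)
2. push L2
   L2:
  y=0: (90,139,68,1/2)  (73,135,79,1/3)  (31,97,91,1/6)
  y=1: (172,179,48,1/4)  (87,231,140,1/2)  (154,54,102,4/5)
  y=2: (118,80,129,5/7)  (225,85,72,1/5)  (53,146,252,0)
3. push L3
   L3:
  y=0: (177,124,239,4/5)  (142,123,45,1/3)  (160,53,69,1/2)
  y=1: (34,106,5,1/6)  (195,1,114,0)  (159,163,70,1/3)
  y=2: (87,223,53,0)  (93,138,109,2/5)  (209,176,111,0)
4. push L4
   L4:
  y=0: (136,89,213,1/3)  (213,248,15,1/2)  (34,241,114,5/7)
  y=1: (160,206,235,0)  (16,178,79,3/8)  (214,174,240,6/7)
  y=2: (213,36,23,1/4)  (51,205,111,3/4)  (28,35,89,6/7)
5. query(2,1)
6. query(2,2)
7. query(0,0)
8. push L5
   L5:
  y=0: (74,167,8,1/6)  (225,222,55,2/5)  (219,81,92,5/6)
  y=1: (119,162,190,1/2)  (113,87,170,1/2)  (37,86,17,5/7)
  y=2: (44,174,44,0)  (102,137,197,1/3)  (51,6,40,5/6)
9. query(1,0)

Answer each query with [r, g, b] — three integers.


query (2,1) [L1,L2,L3,L4] — begin 0,0,0
+L1 (α=1/2) → [177/2, 64, 39/2]
+L2 (α=4/5) → [1409/10, 56, 171/2]
+L3 (α=1/3) → [2204/15, 275/3, 241/3]
+L4 (α=6/7) → [21464/105, 3407/21, 4561/21]
= [204, 162, 217]

at x=2,y=2 over L1,L2,L3,L4:
+L1 (α=2/5) → [162/5, 242/5, 376/5]
+L2 (α=0) → [162/5, 242/5, 376/5]
+L3 (α=0) → [162/5, 242/5, 376/5]
+L4 (α=6/7) → [1002/35, 1292/35, 3046/35]
= [29, 37, 87]

at x=0,y=0 over L1,L2,L3,L4:
L1 α=1/5: [39/5, 34, 43]
L2 α=1/2: [489/10, 173/2, 111/2]
L3 α=4/5: [7569/50, 233/2, 2023/10]
L4 α=1/3: [10969/75, 322/3, 3088/15]
→ [146, 107, 206]

at x=1,y=0 over L1,L2,L3,L4,L5:
+L1 (α=2/3) → [476/3, 166, 170/3]
+L2 (α=1/3) → [1171/9, 467/3, 577/9]
+L3 (α=1/3) → [3620/27, 1303/9, 1559/27]
+L4 (α=1/2) → [9371/54, 3535/18, 982/27]
+L5 (α=2/5) → [17471/90, 6199/30, 1972/45]
rounded: [194, 207, 44]


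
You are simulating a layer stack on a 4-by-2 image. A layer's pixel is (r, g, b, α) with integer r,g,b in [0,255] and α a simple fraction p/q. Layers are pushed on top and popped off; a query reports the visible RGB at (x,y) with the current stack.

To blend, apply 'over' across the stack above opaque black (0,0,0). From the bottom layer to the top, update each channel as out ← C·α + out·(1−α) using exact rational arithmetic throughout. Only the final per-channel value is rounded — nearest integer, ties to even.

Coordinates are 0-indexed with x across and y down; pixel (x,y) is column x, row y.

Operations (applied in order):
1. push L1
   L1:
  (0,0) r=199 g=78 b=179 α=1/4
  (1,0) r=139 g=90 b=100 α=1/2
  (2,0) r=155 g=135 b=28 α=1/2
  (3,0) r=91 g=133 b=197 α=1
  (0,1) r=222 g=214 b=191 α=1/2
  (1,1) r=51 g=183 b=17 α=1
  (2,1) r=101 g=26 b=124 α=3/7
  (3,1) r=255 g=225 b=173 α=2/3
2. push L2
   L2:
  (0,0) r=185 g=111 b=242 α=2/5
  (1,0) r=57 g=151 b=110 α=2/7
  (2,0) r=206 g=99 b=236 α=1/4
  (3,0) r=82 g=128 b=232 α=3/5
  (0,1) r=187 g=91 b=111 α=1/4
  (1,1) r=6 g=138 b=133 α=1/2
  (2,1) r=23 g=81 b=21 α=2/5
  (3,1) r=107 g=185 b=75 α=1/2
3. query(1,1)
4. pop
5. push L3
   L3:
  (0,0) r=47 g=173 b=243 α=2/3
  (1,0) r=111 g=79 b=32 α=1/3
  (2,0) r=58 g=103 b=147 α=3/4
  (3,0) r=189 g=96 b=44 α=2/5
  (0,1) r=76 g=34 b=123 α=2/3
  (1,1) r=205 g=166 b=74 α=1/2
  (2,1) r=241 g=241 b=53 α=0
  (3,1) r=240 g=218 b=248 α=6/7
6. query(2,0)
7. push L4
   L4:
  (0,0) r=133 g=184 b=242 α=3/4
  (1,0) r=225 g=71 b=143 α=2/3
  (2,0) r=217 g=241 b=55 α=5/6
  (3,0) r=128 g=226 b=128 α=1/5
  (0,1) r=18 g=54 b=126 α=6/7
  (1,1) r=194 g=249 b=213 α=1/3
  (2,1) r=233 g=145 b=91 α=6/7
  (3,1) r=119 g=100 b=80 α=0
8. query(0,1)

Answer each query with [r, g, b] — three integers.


(1,1) stack=L1,L2; from [0,0,0]:
+L1 (α=1) → [51, 183, 17]
+L2 (α=1/2) → [57/2, 321/2, 75]
= [28, 160, 75]

query (2,0) [L1,L3] — begin 0,0,0
+L1 (α=1/2) → [155/2, 135/2, 14]
+L3 (α=3/4) → [503/8, 753/8, 455/4]
rounded: [63, 94, 114]

at x=0,y=1 over L1,L3,L4:
L1 α=1/2: [111, 107, 191/2]
L3 α=2/3: [263/3, 175/3, 683/6]
L4 α=6/7: [587/21, 1147/21, 5219/42]
= [28, 55, 124]


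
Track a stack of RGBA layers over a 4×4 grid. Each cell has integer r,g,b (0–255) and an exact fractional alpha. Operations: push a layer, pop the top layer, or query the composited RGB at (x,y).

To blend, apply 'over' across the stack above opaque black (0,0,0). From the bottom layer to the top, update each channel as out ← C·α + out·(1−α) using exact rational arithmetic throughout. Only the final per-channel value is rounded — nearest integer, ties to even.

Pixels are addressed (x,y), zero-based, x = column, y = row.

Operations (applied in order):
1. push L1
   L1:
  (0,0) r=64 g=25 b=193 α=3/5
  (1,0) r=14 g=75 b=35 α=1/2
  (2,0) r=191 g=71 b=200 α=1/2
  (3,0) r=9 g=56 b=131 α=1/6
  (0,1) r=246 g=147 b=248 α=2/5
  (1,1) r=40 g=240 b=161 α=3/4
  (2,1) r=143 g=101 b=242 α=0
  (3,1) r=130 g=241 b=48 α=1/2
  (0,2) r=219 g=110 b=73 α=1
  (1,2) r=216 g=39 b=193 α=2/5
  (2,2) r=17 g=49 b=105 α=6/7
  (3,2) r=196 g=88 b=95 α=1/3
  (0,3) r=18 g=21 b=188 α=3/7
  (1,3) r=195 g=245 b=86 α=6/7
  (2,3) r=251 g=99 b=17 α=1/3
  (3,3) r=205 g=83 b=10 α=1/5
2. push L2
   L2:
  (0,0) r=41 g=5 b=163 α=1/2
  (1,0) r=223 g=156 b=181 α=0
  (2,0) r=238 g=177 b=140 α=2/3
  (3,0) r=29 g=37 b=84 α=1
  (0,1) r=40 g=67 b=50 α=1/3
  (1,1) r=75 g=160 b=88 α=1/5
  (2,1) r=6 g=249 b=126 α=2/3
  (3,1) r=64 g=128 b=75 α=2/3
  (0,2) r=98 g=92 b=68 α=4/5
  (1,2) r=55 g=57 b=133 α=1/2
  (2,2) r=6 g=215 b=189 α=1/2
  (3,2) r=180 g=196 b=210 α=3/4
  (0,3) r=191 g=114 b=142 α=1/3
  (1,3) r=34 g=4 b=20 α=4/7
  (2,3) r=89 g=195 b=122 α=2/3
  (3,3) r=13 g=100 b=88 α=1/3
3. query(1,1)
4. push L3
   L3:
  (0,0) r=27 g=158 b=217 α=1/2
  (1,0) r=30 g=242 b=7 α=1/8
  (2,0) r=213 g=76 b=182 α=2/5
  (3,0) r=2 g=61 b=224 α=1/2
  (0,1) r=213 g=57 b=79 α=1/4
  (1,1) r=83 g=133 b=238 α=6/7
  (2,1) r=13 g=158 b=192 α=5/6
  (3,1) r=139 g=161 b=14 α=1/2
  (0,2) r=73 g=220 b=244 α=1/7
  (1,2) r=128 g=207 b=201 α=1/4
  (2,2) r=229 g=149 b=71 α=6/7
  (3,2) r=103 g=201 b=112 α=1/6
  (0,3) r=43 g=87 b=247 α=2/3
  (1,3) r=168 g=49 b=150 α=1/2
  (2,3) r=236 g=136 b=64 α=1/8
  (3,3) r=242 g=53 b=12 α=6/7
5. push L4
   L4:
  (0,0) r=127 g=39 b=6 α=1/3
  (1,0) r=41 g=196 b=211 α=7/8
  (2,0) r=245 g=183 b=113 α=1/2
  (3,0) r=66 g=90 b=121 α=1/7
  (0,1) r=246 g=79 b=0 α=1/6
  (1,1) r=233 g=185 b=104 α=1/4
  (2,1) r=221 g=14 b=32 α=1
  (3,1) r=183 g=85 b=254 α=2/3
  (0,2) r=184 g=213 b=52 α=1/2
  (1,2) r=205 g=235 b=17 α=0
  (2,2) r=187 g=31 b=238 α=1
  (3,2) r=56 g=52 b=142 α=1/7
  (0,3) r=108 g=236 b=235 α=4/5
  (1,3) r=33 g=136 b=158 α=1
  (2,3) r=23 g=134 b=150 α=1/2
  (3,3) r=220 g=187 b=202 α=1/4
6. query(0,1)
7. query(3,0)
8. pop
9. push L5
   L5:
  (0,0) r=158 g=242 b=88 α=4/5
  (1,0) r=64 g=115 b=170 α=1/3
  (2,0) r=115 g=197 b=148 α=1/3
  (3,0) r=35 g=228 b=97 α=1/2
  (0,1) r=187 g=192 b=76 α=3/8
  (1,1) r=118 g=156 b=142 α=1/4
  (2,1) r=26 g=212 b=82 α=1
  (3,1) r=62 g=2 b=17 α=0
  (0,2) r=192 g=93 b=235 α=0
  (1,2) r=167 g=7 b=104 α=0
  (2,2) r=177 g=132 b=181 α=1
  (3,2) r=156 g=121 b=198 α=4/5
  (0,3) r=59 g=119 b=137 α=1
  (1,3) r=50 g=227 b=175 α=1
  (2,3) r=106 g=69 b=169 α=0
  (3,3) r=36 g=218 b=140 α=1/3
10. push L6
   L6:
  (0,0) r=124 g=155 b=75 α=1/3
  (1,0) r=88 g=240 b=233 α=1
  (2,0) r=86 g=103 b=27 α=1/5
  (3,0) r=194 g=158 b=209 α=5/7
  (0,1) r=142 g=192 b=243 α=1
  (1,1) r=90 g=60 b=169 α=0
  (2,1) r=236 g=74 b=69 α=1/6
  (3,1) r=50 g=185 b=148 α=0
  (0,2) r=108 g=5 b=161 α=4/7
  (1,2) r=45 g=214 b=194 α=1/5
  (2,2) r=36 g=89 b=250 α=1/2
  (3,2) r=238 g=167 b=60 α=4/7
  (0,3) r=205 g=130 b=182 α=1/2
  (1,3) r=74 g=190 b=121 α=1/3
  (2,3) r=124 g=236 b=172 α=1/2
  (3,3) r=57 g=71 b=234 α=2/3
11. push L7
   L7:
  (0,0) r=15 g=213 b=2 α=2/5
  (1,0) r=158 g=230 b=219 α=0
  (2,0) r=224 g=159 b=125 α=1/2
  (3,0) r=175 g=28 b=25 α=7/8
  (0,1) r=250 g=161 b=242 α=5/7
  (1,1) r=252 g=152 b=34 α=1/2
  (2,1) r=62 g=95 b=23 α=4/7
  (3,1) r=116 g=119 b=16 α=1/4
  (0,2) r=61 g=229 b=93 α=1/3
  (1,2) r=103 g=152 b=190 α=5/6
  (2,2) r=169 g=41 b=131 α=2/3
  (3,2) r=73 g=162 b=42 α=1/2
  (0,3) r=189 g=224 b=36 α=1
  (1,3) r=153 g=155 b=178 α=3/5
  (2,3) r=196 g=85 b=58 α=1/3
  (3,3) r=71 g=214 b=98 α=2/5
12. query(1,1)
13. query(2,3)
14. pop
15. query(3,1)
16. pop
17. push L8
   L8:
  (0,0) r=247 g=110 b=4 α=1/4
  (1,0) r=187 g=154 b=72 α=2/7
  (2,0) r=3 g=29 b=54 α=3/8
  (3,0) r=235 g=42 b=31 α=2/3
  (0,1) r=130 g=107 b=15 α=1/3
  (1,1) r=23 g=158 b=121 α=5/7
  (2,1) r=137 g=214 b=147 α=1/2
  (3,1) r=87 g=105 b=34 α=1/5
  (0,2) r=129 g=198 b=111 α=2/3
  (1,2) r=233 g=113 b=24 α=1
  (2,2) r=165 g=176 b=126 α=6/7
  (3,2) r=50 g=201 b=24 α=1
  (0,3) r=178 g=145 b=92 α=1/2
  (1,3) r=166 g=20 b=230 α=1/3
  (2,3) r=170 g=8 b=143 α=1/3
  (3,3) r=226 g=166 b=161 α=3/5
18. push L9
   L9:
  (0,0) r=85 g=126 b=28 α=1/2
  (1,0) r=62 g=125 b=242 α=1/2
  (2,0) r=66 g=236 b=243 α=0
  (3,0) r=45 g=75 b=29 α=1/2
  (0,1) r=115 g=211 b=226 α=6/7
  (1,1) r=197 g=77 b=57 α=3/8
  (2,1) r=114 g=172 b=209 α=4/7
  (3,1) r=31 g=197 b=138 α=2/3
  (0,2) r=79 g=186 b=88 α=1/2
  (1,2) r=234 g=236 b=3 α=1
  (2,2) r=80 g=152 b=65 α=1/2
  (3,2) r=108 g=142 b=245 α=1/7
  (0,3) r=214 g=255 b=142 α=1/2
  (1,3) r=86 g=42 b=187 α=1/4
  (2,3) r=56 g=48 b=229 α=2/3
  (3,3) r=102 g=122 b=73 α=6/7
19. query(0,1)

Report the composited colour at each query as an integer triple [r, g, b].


(1,1) stack=L1,L2; from [0,0,0]:
+L1 (α=3/4) → [30, 180, 483/4]
+L2 (α=1/5) → [39, 176, 571/5]
rounded: [39, 176, 114]

(0,1) stack=L1,L2,L3,L4; from [0,0,0]:
after L1 α=2/5: [492/5, 294/5, 496/5]
after L2 α=1/3: [1184/15, 923/15, 414/5]
after L3 α=1/4: [2249/20, 302/5, 1637/20]
after L4 α=1/6: [3233/24, 127/2, 1637/24]
= [135, 64, 68]

at x=3,y=0 over L1,L2,L3,L4:
+L1 (α=1/6) → [3/2, 28/3, 131/6]
+L2 (α=1) → [29, 37, 84]
+L3 (α=1/2) → [31/2, 49, 154]
+L4 (α=1/7) → [159/7, 384/7, 1045/7]
= [23, 55, 149]

at x=1,y=1 over L1,L2,L3,L5,L6,L7:
after L1 α=3/4: [30, 180, 483/4]
after L2 α=1/5: [39, 176, 571/5]
after L3 α=6/7: [537/7, 974/7, 7711/35]
after L5 α=1/4: [2437/28, 2007/14, 28103/140]
after L6 α=0: [2437/28, 2007/14, 28103/140]
after L7 α=1/2: [9493/56, 4135/28, 32863/280]
= [170, 148, 117]

at x=2,y=3 over L1,L2,L3,L5,L6,L7:
+L1 (α=1/3) → [251/3, 33, 17/3]
+L2 (α=2/3) → [785/9, 141, 749/9]
+L3 (α=1/8) → [7619/72, 1123/8, 5819/72]
+L5 (α=0) → [7619/72, 1123/8, 5819/72]
+L6 (α=1/2) → [16547/144, 3011/16, 18203/144]
+L7 (α=1/3) → [30659/216, 3691/24, 22379/216]
rounded: [142, 154, 104]

query (3,1) [L1,L2,L3,L5,L6] — begin 0,0,0
L1 α=1/2: [65, 241/2, 24]
L2 α=2/3: [193/3, 251/2, 58]
L3 α=1/2: [305/3, 573/4, 36]
L5 α=0: [305/3, 573/4, 36]
L6 α=0: [305/3, 573/4, 36]
→ [102, 143, 36]

query (0,1) [L1,L2,L3,L5,L8,L9] — begin 0,0,0
after L1 α=2/5: [492/5, 294/5, 496/5]
after L2 α=1/3: [1184/15, 923/15, 414/5]
after L3 α=1/4: [2249/20, 302/5, 1637/20]
after L5 α=3/8: [4493/32, 439/4, 2549/32]
after L8 α=1/3: [2191/16, 653/6, 2789/48]
after L9 α=6/7: [13231/112, 8249/42, 67877/336]
= [118, 196, 202]
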